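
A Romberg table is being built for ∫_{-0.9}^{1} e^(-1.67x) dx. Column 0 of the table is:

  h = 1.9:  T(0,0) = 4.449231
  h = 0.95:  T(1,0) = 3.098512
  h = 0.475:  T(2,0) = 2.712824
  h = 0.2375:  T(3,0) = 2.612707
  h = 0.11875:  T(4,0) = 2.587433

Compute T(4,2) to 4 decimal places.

Richardson extrapolation on the trapezoidal column (denominator 4−1=3):
T(3,1) = 2.612707 + (2.612707 − 2.712824)/3 = 2.579335
T(4,1) = (4·2.587433 − 2.612707) / 3 = 2.579008
T(4,2) = (16·2.579008 − 2.579335) / 15 = 2.578986
(Column j=1 coincides with Simpson's rule on the same nodes.)

2.5790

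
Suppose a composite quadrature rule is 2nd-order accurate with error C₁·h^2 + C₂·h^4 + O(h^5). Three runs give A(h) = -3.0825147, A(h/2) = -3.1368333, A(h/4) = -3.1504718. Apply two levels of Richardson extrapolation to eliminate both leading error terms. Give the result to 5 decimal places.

First eliminate the h^2 term (factor 2^2 = 4):
  B₁ = (4·(-3.1368333) − (-3.0825147))/3 = -3.1549395
  B₂ = (4·(-3.1504718) − (-3.1368333))/3 = -3.1550180
Then eliminate the h^4 term (factor 2^4 = 16):
  (16·(-3.1550180) − (-3.1549395))/15 = -3.1550232

-3.15502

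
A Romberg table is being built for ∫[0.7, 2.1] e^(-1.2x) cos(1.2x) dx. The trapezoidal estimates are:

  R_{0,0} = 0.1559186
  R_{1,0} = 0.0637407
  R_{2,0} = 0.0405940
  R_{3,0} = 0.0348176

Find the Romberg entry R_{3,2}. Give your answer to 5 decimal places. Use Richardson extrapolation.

0.03289

R_{2,1} = (4·0.0405940 − 0.0637407) / 3 = 0.0328784
R_{3,1} = (4·0.0348176 − 0.0405940) / 3 = 0.0328921
R_{3,2} = 0.0328921 + (0.0328921 − 0.0328784)/15 = 0.0328930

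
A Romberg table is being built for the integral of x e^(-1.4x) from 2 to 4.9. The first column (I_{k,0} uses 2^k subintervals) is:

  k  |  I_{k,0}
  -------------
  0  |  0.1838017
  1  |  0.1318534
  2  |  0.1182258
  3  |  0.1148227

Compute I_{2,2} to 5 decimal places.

0.11363

Richardson extrapolation on the trapezoidal column (denominator 4−1=3):
I_{1,1} = 0.1318534 + (0.1318534 − 0.1838017)/3 = 0.1145373
I_{2,1} = 0.1182258 + (0.1182258 − 0.1318534)/3 = 0.1136833
I_{2,2} = (16·0.1136833 − 0.1145373) / 15 = 0.1136264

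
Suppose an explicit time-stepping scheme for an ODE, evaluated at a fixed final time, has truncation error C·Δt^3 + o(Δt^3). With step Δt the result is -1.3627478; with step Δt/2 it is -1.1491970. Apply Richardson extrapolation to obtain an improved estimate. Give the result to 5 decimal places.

Extrapolated value = (8·A(Δt/2) − A(Δt)) / (8 − 1)
= (8·(-1.1491970) − (-1.3627478)) / 7
= -7.8308282 / 7 = -1.1186897

-1.11869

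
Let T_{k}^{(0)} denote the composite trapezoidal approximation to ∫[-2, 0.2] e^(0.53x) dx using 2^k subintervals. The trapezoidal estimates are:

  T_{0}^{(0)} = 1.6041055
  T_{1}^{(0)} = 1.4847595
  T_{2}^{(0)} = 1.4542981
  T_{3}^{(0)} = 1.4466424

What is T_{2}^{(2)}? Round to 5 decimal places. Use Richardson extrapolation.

1.44409

Richardson extrapolation on the trapezoidal column (denominator 4−1=3):
T_{1}^{(1)} = (4·1.4847595 − 1.6041055) / 3 = 1.4449775
T_{2}^{(1)} = (4·1.4542981 − 1.4847595) / 3 = 1.4441443
T_{2}^{(2)} = (16·1.4441443 − 1.4449775) / 15 = 1.4440888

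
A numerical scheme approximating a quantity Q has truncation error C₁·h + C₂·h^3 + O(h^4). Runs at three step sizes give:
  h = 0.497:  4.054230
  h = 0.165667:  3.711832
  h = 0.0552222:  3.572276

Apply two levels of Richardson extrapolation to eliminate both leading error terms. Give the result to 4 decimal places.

First eliminate the h term (factor 3^1 = 3):
  B₁ = (3·3.711832 − 4.054230)/2 = 3.540633
  B₂ = (3·3.572276 − 3.711832)/2 = 3.502498
Then eliminate the h^3 term (factor 3^3 = 27):
  (27·3.502498 − 3.540633)/26 = 3.501031

3.5010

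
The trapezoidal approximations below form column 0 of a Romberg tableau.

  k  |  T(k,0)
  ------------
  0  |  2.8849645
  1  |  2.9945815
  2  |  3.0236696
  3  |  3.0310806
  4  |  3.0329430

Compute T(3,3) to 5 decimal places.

3.03356

T(1,1) = (4·2.9945815 − 2.8849645) / 3 = 3.0311205
T(2,1) = 3.0236696 + (3.0236696 − 2.9945815)/3 = 3.0333656
T(3,1) = 3.0310806 + (3.0310806 − 3.0236696)/3 = 3.0335509
T(2,2) = 3.0333656 + (3.0333656 − 3.0311205)/15 = 3.0335153
T(3,2) = (16·3.0335509 − 3.0333656) / 15 = 3.0335633
T(3,3) = 3.0335633 + (3.0335633 − 3.0335153)/63 = 3.0335641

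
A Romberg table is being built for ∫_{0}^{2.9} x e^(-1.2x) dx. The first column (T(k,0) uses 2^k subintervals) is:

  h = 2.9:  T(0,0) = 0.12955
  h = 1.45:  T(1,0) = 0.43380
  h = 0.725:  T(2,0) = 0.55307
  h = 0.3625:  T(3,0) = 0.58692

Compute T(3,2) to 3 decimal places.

T(2,1) = (4·0.55307 − 0.43380) / 3 = 0.59283
T(3,1) = (4·0.58692 − 0.55307) / 3 = 0.59820
T(3,2) = (16·0.59820 − 0.59283) / 15 = 0.59856

0.599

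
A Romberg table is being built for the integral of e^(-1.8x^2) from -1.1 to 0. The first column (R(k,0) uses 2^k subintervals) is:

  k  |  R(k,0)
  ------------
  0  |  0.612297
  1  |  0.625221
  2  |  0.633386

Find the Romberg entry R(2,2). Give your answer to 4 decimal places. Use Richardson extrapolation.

Richardson extrapolation on the trapezoidal column (denominator 4−1=3):
R(1,1) = (4·0.625221 − 0.612297) / 3 = 0.629529
R(2,1) = (4·0.633386 − 0.625221) / 3 = 0.636108
R(2,2) = 0.636108 + (0.636108 − 0.629529)/15 = 0.636547

0.6365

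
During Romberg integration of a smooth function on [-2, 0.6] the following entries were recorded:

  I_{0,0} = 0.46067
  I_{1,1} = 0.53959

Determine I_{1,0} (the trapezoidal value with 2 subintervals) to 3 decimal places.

0.520

From I_{1,1} = (4·I_{1,0} − I_{0,0})/3, solve for I_{1,0}:
4·I_{1,0} = 3·0.53959 + 0.46067 = 2.07944
I_{1,0} = 0.51986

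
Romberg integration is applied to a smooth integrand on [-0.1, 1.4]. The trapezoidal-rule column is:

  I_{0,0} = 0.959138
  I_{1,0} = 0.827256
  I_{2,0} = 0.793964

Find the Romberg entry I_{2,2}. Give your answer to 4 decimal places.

0.7828

Richardson extrapolation on the trapezoidal column (denominator 4−1=3):
I_{1,1} = 0.827256 + (0.827256 − 0.959138)/3 = 0.783295
I_{2,1} = (4·0.793964 − 0.827256) / 3 = 0.782867
I_{2,2} = (16·0.782867 − 0.783295) / 15 = 0.782838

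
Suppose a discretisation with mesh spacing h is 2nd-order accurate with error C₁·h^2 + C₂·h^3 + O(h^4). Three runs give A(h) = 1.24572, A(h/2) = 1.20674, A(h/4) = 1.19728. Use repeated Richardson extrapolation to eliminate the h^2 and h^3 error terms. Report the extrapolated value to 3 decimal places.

1.194

First eliminate the h^2 term (factor 2^2 = 4):
  B₁ = (4·1.20674 − 1.24572)/3 = 1.19375
  B₂ = (4·1.19728 − 1.20674)/3 = 1.19413
Then eliminate the h^3 term (factor 2^3 = 8):
  (8·1.19413 − 1.19375)/7 = 1.19418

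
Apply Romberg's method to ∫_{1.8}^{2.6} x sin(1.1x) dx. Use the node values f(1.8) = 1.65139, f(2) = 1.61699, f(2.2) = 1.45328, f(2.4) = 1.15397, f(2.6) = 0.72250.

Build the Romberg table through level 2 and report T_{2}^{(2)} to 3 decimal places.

T_{0}^{(0)} (trapezoid, 1 panel, h=0.8000): 0.94956
T_{1}^{(0)} (trapezoid, 2 panels, h=0.4000): 1.05609
T_{2}^{(0)} (trapezoid, 4 panels, h=0.2000): 1.08224
T_{1}^{(1)} = 1.05609 + (1.05609 − 0.94956)/3 = 1.09160
T_{2}^{(1)} = 1.08224 + (1.08224 − 1.05609)/3 = 1.09096
T_{2}^{(2)} = 1.09096 + (1.09096 − 1.09160)/15 = 1.09092

1.091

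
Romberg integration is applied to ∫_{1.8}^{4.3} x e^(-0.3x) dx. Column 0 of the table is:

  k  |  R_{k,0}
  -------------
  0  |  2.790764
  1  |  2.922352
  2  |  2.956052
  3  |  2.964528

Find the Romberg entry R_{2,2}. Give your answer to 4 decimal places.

Richardson extrapolation on the trapezoidal column (denominator 4−1=3):
R_{1,1} = 2.922352 + (2.922352 − 2.790764)/3 = 2.966215
R_{2,1} = 2.956052 + (2.956052 − 2.922352)/3 = 2.967285
R_{2,2} = (16·2.967285 − 2.966215) / 15 = 2.967356

2.9674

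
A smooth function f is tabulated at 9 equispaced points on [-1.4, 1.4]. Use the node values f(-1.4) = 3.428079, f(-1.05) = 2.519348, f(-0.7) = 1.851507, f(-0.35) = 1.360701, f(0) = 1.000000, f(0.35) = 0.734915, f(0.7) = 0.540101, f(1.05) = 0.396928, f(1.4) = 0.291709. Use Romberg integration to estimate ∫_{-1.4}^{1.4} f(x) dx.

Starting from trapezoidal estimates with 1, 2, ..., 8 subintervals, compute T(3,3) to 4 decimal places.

T(0,0) (trapezoid, 1 panel, h=2.8000): 5.207703
T(1,0) (trapezoid, 2 panels, h=1.4000): 4.003852
T(2,0) (trapezoid, 4 panels, h=0.7000): 3.676051
T(3,0) (trapezoid, 8 panels, h=0.3500): 3.592188
T(1,1) = 4.003852 + (4.003852 − 5.207703)/3 = 3.602568
T(2,1) = 3.676051 + (3.676051 − 4.003852)/3 = 3.566784
T(3,1) = 3.592188 + (3.592188 − 3.676051)/3 = 3.564234
T(2,2) = 3.566784 + (3.566784 − 3.602568)/15 = 3.564398
T(3,2) = 3.564234 + (3.564234 − 3.566784)/15 = 3.564064
T(3,3) = 3.564064 + (3.564064 − 3.564398)/63 = 3.564059

3.5641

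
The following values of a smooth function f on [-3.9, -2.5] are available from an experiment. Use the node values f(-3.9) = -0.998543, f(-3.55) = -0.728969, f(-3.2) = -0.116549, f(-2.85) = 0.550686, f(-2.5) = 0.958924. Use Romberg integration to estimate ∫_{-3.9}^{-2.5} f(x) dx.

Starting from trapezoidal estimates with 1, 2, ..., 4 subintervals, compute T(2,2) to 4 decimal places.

-0.1148

T(0,0) (trapezoid, 1 panel, h=1.4000): -0.027733
T(1,0) (trapezoid, 2 panels, h=0.7000): -0.095451
T(2,0) (trapezoid, 4 panels, h=0.3500): -0.110125
T(1,1) = -0.095451 + (-0.095451 − (-0.027733))/3 = -0.118024
T(2,1) = -0.110125 + (-0.110125 − (-0.095451))/3 = -0.115016
T(2,2) = -0.115016 + (-0.115016 − (-0.118024))/15 = -0.114815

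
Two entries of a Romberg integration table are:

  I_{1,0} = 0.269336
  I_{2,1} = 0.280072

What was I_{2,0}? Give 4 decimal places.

From I_{2,1} = (4·I_{2,0} − I_{1,0})/3, solve for I_{2,0}:
4·I_{2,0} = 3·0.280072 + 0.269336 = 1.109552
I_{2,0} = 0.277388

0.2774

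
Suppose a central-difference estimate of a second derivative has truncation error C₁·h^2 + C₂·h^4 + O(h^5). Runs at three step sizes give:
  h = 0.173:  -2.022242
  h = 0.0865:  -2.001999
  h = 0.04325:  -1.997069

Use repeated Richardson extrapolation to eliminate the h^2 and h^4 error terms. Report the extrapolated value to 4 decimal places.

-1.9954

First eliminate the h^2 term (factor 2^2 = 4):
  B₁ = (4·(-2.001999) − (-2.022242))/3 = -1.995251
  B₂ = (4·(-1.997069) − (-2.001999))/3 = -1.995426
Then eliminate the h^4 term (factor 2^4 = 16):
  (16·(-1.995426) − (-1.995251))/15 = -1.995438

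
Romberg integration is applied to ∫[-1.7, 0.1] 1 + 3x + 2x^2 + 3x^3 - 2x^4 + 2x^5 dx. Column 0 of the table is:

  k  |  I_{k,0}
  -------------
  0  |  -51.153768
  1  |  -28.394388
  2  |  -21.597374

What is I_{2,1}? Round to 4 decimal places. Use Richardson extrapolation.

-19.3317

I_{2,1} = -21.597374 + (-21.597374 − (-28.394388))/3 = -19.331703
(Column j=1 coincides with Simpson's rule on the same nodes.)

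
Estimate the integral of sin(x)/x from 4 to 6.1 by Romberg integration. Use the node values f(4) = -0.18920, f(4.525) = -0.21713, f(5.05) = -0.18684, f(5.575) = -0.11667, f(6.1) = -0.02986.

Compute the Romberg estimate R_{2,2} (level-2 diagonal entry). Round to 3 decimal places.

-0.337

R_{0,0} (trapezoid, 1 panel, h=2.1000): -0.23001
R_{1,0} (trapezoid, 2 panels, h=1.0500): -0.31119
R_{2,0} (trapezoid, 4 panels, h=0.5250): -0.33084
R_{1,1} = -0.31119 + (-0.31119 − (-0.23001))/3 = -0.33825
R_{2,1} = -0.33084 + (-0.33084 − (-0.31119))/3 = -0.33739
R_{2,2} = -0.33739 + (-0.33739 − (-0.33825))/15 = -0.33733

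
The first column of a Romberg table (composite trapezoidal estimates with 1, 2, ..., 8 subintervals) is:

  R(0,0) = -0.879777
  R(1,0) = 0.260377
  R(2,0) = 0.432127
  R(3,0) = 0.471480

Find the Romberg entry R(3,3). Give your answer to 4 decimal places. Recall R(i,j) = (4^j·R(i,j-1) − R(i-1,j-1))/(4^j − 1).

Richardson extrapolation on the trapezoidal column (denominator 4−1=3):
R(1,1) = 0.260377 + (0.260377 − (-0.879777))/3 = 0.640428
R(2,1) = (4·0.432127 − 0.260377) / 3 = 0.489377
R(3,1) = (4·0.471480 − 0.432127) / 3 = 0.484598
R(2,2) = 0.489377 + (0.489377 − 0.640428)/15 = 0.479307
R(3,2) = (16·0.484598 − 0.489377) / 15 = 0.484279
R(3,3) = (64·0.484279 − 0.479307) / 63 = 0.484358

0.4844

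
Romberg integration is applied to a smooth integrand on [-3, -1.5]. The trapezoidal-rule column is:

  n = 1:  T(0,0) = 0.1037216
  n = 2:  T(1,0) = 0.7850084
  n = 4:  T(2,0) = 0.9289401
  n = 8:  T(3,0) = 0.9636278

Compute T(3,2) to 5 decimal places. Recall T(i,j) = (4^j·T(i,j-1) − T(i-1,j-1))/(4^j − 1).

Richardson extrapolation on the trapezoidal column (denominator 4−1=3):
T(2,1) = 0.9289401 + (0.9289401 − 0.7850084)/3 = 0.9769173
T(3,1) = (4·0.9636278 − 0.9289401) / 3 = 0.9751904
T(3,2) = 0.9751904 + (0.9751904 − 0.9769173)/15 = 0.9750753

0.97508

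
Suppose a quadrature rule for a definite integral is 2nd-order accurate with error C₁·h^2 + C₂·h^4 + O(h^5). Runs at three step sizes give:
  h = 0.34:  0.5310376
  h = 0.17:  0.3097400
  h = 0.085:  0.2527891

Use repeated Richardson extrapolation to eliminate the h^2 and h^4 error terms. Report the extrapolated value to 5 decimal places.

0.23366

First eliminate the h^2 term (factor 2^2 = 4):
  B₁ = (4·0.3097400 − 0.5310376)/3 = 0.2359741
  B₂ = (4·0.2527891 − 0.3097400)/3 = 0.2338055
Then eliminate the h^4 term (factor 2^4 = 16):
  (16·0.2338055 − 0.2359741)/15 = 0.2336609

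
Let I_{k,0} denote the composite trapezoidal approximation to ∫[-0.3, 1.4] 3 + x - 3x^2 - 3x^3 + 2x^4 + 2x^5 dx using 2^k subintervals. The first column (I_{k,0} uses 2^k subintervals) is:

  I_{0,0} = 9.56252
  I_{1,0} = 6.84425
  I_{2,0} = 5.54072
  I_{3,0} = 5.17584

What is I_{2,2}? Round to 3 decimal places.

I_{1,1} = (4·6.84425 − 9.56252) / 3 = 5.93816
I_{2,1} = (4·5.54072 − 6.84425) / 3 = 5.10621
I_{2,2} = (16·5.10621 − 5.93816) / 15 = 5.05075

5.051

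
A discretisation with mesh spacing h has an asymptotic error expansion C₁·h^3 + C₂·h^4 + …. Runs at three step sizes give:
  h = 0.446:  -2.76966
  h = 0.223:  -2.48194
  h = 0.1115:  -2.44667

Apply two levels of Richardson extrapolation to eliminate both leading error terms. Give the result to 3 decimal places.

First eliminate the h^3 term (factor 2^3 = 8):
  B₁ = (8·(-2.48194) − (-2.76966))/7 = -2.44084
  B₂ = (8·(-2.44667) − (-2.48194))/7 = -2.44163
Then eliminate the h^4 term (factor 2^4 = 16):
  (16·(-2.44163) − (-2.44084))/15 = -2.44168

-2.442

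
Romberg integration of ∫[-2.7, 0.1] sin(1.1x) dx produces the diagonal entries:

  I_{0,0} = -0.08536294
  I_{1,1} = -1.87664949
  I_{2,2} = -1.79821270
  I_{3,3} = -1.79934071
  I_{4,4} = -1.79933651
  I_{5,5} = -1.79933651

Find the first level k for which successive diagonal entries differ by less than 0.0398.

|I_{1,1} − I_{0,0}| = 1.79128655 ≥ 0.0398
|I_{2,2} − I_{1,1}| = 0.07843679 ≥ 0.0398
|I_{3,3} − I_{2,2}| = 0.00112801 < 0.0398

k = 3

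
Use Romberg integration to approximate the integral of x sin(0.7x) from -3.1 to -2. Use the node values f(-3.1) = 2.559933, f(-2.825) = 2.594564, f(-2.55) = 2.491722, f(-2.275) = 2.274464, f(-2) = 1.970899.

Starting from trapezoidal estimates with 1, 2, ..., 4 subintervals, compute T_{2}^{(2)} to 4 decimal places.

2.6574

T_{0}^{(0)} (trapezoid, 1 panel, h=1.1000): 2.491958
T_{1}^{(0)} (trapezoid, 2 panels, h=0.5500): 2.616426
T_{2}^{(0)} (trapezoid, 4 panels, h=0.2750): 2.647196
T_{1}^{(1)} = 2.616426 + (2.616426 − 2.491958)/3 = 2.657915
T_{2}^{(1)} = 2.647196 + (2.647196 − 2.616426)/3 = 2.657453
T_{2}^{(2)} = 2.657453 + (2.657453 − 2.657915)/15 = 2.657422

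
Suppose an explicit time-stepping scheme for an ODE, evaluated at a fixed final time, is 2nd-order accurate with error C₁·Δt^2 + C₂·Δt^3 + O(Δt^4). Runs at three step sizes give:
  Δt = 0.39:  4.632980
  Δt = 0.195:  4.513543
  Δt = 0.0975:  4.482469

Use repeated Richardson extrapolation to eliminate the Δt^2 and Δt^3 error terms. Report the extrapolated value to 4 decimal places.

First eliminate the Δt^2 term (factor 2^2 = 4):
  B₁ = (4·4.513543 − 4.632980)/3 = 4.473731
  B₂ = (4·4.482469 − 4.513543)/3 = 4.472111
Then eliminate the Δt^3 term (factor 2^3 = 8):
  (8·4.472111 − 4.473731)/7 = 4.471880

4.4719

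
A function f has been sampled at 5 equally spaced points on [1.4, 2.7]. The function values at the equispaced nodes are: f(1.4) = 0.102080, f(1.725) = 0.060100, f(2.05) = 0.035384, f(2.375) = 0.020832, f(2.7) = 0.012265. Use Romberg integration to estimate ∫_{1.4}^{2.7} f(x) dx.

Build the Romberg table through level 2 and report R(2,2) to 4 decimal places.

0.0551

R(0,0) (trapezoid, 1 panel, h=1.3000): 0.074324
R(1,0) (trapezoid, 2 panels, h=0.6500): 0.060162
R(2,0) (trapezoid, 4 panels, h=0.3250): 0.056384
R(1,1) = 0.060162 + (0.060162 − 0.074324)/3 = 0.055441
R(2,1) = 0.056384 + (0.056384 − 0.060162)/3 = 0.055125
R(2,2) = 0.055125 + (0.055125 − 0.055441)/15 = 0.055104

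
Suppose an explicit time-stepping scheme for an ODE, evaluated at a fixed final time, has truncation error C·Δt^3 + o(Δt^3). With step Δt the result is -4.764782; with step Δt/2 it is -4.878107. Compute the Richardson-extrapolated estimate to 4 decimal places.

-4.8943

Extrapolated value = (8·A(Δt/2) − A(Δt)) / (8 − 1)
= (8·(-4.878107) − (-4.764782)) / 7
= -34.260074 / 7 = -4.894296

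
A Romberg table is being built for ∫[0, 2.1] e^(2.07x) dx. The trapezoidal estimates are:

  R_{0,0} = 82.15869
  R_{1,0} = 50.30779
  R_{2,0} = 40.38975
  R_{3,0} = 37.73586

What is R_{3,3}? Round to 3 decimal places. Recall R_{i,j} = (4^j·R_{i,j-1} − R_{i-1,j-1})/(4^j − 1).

R_{1,1} = 50.30779 + (50.30779 − 82.15869)/3 = 39.69082
R_{2,1} = (4·40.38975 − 50.30779) / 3 = 37.08374
R_{3,1} = 37.73586 + (37.73586 − 40.38975)/3 = 36.85123
R_{2,2} = 37.08374 + (37.08374 − 39.69082)/15 = 36.90993
R_{3,2} = 36.85123 + (36.85123 − 37.08374)/15 = 36.83573
R_{3,3} = (64·36.83573 − 36.90993) / 63 = 36.83455

36.835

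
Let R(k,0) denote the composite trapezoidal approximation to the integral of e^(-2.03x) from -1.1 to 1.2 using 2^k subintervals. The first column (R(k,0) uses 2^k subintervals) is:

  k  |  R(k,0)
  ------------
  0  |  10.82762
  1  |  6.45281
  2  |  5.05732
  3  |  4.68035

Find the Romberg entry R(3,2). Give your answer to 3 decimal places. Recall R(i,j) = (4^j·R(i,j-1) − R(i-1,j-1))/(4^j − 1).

Richardson extrapolation on the trapezoidal column (denominator 4−1=3):
R(2,1) = 5.05732 + (5.05732 − 6.45281)/3 = 4.59216
R(3,1) = (4·4.68035 − 5.05732) / 3 = 4.55469
R(3,2) = (16·4.55469 − 4.59216) / 15 = 4.55219

4.552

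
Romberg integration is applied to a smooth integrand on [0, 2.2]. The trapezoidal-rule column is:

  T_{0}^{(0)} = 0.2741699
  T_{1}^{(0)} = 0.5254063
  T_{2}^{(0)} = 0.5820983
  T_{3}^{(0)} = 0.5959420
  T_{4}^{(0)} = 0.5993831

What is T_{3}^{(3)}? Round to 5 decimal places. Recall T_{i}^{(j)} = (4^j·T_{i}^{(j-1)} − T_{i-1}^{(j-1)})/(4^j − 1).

Richardson extrapolation on the trapezoidal column (denominator 4−1=3):
T_{1}^{(1)} = (4·0.5254063 − 0.2741699) / 3 = 0.6091518
T_{2}^{(1)} = (4·0.5820983 − 0.5254063) / 3 = 0.6009956
T_{3}^{(1)} = 0.5959420 + (0.5959420 − 0.5820983)/3 = 0.6005566
T_{2}^{(2)} = 0.6009956 + (0.6009956 − 0.6091518)/15 = 0.6004519
T_{3}^{(2)} = 0.6005566 + (0.6005566 − 0.6009956)/15 = 0.6005273
T_{3}^{(3)} = 0.6005273 + (0.6005273 − 0.6004519)/63 = 0.6005285
(Column j=1 coincides with Simpson's rule on the same nodes.)

0.60053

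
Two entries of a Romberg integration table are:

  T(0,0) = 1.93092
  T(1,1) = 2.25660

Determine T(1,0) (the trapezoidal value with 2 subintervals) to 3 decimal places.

From T(1,1) = (4·T(1,0) − T(0,0))/3, solve for T(1,0):
4·T(1,0) = 3·2.25660 + 1.93092 = 8.70072
T(1,0) = 2.17518

2.175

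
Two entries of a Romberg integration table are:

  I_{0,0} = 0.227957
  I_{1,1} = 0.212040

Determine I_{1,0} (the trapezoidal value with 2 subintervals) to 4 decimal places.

0.2160

From I_{1,1} = (4·I_{1,0} − I_{0,0})/3, solve for I_{1,0}:
4·I_{1,0} = 3·0.212040 + 0.227957 = 0.864077
I_{1,0} = 0.216019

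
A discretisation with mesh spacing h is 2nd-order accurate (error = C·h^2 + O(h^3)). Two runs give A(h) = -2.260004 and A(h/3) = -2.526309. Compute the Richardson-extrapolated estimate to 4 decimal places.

-2.5596

The leading error scales as h^2; refining by a factor of 3 reduces it by 3^2 = 9.
Extrapolated value = (9·A(h/3) − A(h)) / (9 − 1)
= (9·(-2.526309) − (-2.260004)) / 8
= -20.476777 / 8 = -2.559597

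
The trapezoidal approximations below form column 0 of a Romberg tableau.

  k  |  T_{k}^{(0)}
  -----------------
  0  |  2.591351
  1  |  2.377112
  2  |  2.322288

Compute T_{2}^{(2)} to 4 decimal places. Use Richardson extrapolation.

T_{1}^{(1)} = (4·2.377112 − 2.591351) / 3 = 2.305699
T_{2}^{(1)} = (4·2.322288 − 2.377112) / 3 = 2.304013
T_{2}^{(2)} = (16·2.304013 − 2.305699) / 15 = 2.303901
(Column j=1 coincides with Simpson's rule on the same nodes.)

2.3039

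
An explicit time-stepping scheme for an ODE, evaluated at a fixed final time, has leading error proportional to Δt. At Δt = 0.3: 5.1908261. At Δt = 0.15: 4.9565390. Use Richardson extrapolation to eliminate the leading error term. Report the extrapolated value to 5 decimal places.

4.72225

The leading error scales as Δt; refining by a factor of 2 reduces it by 2^1 = 2.
Extrapolated value = (2·A(Δt/2) − A(Δt)) / (2 − 1)
= (2·4.9565390 − 5.1908261) / 1
= 4.7222519 / 1 = 4.7222519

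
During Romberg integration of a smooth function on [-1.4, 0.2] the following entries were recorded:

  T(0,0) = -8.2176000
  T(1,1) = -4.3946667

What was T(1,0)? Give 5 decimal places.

-5.35040

From T(1,1) = (4·T(1,0) − T(0,0))/3, solve for T(1,0):
4·T(1,0) = 3·(-4.3946667) + (-8.2176000) = -21.4016001
T(1,0) = -5.3504000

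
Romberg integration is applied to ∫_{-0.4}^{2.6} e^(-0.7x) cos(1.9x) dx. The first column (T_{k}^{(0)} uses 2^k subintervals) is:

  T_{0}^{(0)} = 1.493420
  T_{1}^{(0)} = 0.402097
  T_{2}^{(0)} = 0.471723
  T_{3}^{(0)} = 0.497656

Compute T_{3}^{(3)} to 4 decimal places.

T_{1}^{(1)} = (4·0.402097 − 1.493420) / 3 = 0.038323
T_{2}^{(1)} = 0.471723 + (0.471723 − 0.402097)/3 = 0.494932
T_{3}^{(1)} = (4·0.497656 − 0.471723) / 3 = 0.506300
T_{2}^{(2)} = (16·0.494932 − 0.038323) / 15 = 0.525373
T_{3}^{(2)} = (16·0.506300 − 0.494932) / 15 = 0.507058
T_{3}^{(3)} = (64·0.507058 − 0.525373) / 63 = 0.506767

0.5068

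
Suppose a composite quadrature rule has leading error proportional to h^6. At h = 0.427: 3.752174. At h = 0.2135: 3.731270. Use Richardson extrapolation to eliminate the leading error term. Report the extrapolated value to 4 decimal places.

Extrapolated value = (64·A(h/2) − A(h)) / (64 − 1)
= (64·3.731270 − 3.752174) / 63
= 235.049106 / 63 = 3.730938

3.7309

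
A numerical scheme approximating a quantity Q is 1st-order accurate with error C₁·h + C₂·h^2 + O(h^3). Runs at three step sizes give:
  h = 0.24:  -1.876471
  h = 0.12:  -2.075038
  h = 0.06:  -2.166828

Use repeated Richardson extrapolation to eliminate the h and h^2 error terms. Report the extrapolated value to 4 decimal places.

First eliminate the h term (factor 2^1 = 2):
  B₁ = (2·(-2.075038) − (-1.876471))/1 = -2.273605
  B₂ = (2·(-2.166828) − (-2.075038))/1 = -2.258618
Then eliminate the h^2 term (factor 2^2 = 4):
  (4·(-2.258618) − (-2.273605))/3 = -2.253622

-2.2536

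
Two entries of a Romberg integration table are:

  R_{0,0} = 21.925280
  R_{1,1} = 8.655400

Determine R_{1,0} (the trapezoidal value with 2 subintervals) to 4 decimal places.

11.9729

From R_{1,1} = (4·R_{1,0} − R_{0,0})/3, solve for R_{1,0}:
4·R_{1,0} = 3·8.655400 + 21.925280 = 47.891480
R_{1,0} = 11.972870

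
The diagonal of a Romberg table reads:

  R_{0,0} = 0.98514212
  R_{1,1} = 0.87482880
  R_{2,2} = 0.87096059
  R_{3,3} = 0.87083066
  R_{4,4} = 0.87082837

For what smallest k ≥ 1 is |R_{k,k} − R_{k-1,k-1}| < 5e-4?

|R_{1,1} − R_{0,0}| = 0.11031332 ≥ 5e-4
|R_{2,2} − R_{1,1}| = 0.00386821 ≥ 5e-4
|R_{3,3} − R_{2,2}| = 0.00012993 < 5e-4

k = 3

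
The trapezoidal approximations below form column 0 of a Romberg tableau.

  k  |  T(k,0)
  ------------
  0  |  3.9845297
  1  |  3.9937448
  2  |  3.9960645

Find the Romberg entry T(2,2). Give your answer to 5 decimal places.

Richardson extrapolation on the trapezoidal column (denominator 4−1=3):
T(1,1) = (4·3.9937448 − 3.9845297) / 3 = 3.9968165
T(2,1) = 3.9960645 + (3.9960645 − 3.9937448)/3 = 3.9968377
T(2,2) = (16·3.9968377 − 3.9968165) / 15 = 3.9968391
(Column j=1 coincides with Simpson's rule on the same nodes.)

3.99684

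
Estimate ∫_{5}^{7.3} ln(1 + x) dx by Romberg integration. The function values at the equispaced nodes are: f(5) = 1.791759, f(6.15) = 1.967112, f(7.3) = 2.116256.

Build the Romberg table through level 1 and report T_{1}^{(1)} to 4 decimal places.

T_{0}^{(0)} (trapezoid, 1 panel, h=2.3000): 4.494217
T_{1}^{(0)} (trapezoid, 2 panels, h=1.1500): 4.509287
T_{1}^{(1)} = 4.509287 + (4.509287 − 4.494217)/3 = 4.514310

4.5143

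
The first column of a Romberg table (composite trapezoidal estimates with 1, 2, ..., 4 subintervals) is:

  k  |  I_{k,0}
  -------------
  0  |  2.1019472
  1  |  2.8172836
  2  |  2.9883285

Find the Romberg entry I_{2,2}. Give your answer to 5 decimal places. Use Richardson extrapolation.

3.04465

Richardson extrapolation on the trapezoidal column (denominator 4−1=3):
I_{1,1} = 2.8172836 + (2.8172836 − 2.1019472)/3 = 3.0557291
I_{2,1} = 2.9883285 + (2.9883285 − 2.8172836)/3 = 3.0453435
I_{2,2} = 3.0453435 + (3.0453435 − 3.0557291)/15 = 3.0446511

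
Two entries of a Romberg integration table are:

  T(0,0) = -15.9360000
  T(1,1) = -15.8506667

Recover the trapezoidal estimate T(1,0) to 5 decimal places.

-15.87200

From T(1,1) = (4·T(1,0) − T(0,0))/3, solve for T(1,0):
4·T(1,0) = 3·(-15.8506667) + (-15.9360000) = -63.4880001
T(1,0) = -15.8720000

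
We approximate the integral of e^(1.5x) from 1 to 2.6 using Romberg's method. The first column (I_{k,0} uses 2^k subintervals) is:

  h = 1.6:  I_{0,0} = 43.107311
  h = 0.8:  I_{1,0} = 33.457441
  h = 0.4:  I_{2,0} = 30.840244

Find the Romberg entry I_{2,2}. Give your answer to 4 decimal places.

29.9496

Richardson extrapolation on the trapezoidal column (denominator 4−1=3):
I_{1,1} = (4·33.457441 − 43.107311) / 3 = 30.240818
I_{2,1} = 30.840244 + (30.840244 − 33.457441)/3 = 29.967845
I_{2,2} = 29.967845 + (29.967845 − 30.240818)/15 = 29.949647
(Column j=1 coincides with Simpson's rule on the same nodes.)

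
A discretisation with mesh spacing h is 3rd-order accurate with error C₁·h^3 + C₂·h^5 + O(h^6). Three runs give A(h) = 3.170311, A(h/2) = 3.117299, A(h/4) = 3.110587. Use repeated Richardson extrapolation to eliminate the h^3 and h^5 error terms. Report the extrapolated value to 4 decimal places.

First eliminate the h^3 term (factor 2^3 = 8):
  B₁ = (8·3.117299 − 3.170311)/7 = 3.109726
  B₂ = (8·3.110587 − 3.117299)/7 = 3.109628
Then eliminate the h^5 term (factor 2^5 = 32):
  (32·3.109628 − 3.109726)/31 = 3.109625

3.1096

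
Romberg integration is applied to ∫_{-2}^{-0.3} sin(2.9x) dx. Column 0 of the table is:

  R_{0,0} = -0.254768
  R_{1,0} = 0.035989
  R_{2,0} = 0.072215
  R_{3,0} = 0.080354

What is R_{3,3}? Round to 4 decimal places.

R_{1,1} = 0.035989 + (0.035989 − (-0.254768))/3 = 0.132908
R_{2,1} = (4·0.072215 − 0.035989) / 3 = 0.084290
R_{3,1} = (4·0.080354 − 0.072215) / 3 = 0.083067
R_{2,2} = 0.084290 + (0.084290 − 0.132908)/15 = 0.081049
R_{3,2} = 0.083067 + (0.083067 − 0.084290)/15 = 0.082985
R_{3,3} = (64·0.082985 − 0.081049) / 63 = 0.083016

0.0830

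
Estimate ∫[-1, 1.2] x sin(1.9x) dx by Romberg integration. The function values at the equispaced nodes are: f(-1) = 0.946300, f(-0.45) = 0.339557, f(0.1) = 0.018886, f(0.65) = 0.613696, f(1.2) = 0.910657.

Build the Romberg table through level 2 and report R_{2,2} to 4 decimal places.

R_{0,0} (trapezoid, 1 panel, h=2.2000): 2.042653
R_{1,0} (trapezoid, 2 panels, h=1.1000): 1.042101
R_{2,0} (trapezoid, 4 panels, h=0.5500): 1.045340
R_{1,1} = 1.042101 + (1.042101 − 2.042653)/3 = 0.708584
R_{2,1} = 1.045340 + (1.045340 − 1.042101)/3 = 1.046420
R_{2,2} = 1.046420 + (1.046420 − 0.708584)/15 = 1.068942

1.0689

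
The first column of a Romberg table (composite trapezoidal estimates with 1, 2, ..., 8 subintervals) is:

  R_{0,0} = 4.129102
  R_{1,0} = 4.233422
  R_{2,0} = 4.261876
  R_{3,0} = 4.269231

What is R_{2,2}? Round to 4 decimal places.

4.2716

Richardson extrapolation on the trapezoidal column (denominator 4−1=3):
R_{1,1} = 4.233422 + (4.233422 − 4.129102)/3 = 4.268195
R_{2,1} = 4.261876 + (4.261876 − 4.233422)/3 = 4.271361
R_{2,2} = 4.271361 + (4.271361 − 4.268195)/15 = 4.271572
(Column j=1 coincides with Simpson's rule on the same nodes.)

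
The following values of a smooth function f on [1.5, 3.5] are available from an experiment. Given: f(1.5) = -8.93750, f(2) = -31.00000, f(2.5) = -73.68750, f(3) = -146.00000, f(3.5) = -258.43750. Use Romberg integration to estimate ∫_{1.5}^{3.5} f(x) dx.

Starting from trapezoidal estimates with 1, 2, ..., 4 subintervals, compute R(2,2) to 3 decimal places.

-187.108

R(0,0) (trapezoid, 1 panel, h=2.0000): -267.37500
R(1,0) (trapezoid, 2 panels, h=1.0000): -207.37500
R(2,0) (trapezoid, 4 panels, h=0.5000): -192.18750
R(1,1) = -207.37500 + (-207.37500 − (-267.37500))/3 = -187.37500
R(2,1) = -192.18750 + (-192.18750 − (-207.37500))/3 = -187.12500
R(2,2) = -187.12500 + (-187.12500 − (-187.37500))/15 = -187.10833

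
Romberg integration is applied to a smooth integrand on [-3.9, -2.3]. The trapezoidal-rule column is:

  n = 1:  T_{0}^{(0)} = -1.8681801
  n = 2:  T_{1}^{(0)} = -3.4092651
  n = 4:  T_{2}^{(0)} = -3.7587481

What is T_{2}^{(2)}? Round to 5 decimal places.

-3.87206

Richardson extrapolation on the trapezoidal column (denominator 4−1=3):
T_{1}^{(1)} = -3.4092651 + (-3.4092651 − (-1.8681801))/3 = -3.9229601
T_{2}^{(1)} = (4·(-3.7587481) − (-3.4092651)) / 3 = -3.8752424
T_{2}^{(2)} = -3.8752424 + (-3.8752424 − (-3.9229601))/15 = -3.8720612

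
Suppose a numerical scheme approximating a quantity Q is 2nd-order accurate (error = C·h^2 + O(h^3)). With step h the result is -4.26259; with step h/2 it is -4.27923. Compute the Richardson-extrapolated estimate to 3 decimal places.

-4.285

The leading error scales as h^2; refining by a factor of 2 reduces it by 2^2 = 4.
Extrapolated value = (4·A(h/2) − A(h)) / (4 − 1)
= (4·(-4.27923) − (-4.26259)) / 3
= -12.85433 / 3 = -4.28478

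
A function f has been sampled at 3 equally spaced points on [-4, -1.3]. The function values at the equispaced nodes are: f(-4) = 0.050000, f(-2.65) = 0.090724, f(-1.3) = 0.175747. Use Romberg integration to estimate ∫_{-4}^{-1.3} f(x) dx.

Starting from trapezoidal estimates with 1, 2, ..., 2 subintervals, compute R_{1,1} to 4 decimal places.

0.2649

R_{0,0} (trapezoid, 1 panel, h=2.7000): 0.304758
R_{1,0} (trapezoid, 2 panels, h=1.3500): 0.274857
R_{1,1} = 0.274857 + (0.274857 − 0.304758)/3 = 0.264890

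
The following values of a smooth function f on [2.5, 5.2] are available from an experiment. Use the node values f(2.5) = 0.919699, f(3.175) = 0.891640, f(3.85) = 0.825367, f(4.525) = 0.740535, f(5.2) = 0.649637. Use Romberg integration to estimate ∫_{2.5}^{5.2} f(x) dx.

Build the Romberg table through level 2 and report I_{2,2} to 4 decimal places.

2.1936

I_{0,0} (trapezoid, 1 panel, h=2.7000): 2.118604
I_{1,0} (trapezoid, 2 panels, h=1.3500): 2.173547
I_{2,0} (trapezoid, 4 panels, h=0.6750): 2.188492
I_{1,1} = 2.173547 + (2.173547 − 2.118604)/3 = 2.191861
I_{2,1} = 2.188492 + (2.188492 − 2.173547)/3 = 2.193474
I_{2,2} = 2.193474 + (2.193474 − 2.191861)/15 = 2.193582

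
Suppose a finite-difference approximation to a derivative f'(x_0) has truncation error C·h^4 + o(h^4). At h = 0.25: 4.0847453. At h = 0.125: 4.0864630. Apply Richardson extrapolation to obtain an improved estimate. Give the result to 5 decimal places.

Extrapolated value = (16·A(h/2) − A(h)) / (16 − 1)
= (16·4.0864630 − 4.0847453) / 15
= 61.2986627 / 15 = 4.0865775

4.08658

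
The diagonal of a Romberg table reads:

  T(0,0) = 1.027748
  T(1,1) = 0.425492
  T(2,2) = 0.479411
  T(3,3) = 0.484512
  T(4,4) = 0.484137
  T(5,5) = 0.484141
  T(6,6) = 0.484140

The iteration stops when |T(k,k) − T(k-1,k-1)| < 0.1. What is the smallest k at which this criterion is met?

|T(1,1) − T(0,0)| = 0.602256 ≥ 0.1
|T(2,2) − T(1,1)| = 0.053919 < 0.1

k = 2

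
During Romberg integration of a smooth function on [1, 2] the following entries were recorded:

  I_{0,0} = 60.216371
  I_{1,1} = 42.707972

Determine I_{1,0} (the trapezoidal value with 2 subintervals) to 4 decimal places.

47.0851

From I_{1,1} = (4·I_{1,0} − I_{0,0})/3, solve for I_{1,0}:
4·I_{1,0} = 3·42.707972 + 60.216371 = 188.340287
I_{1,0} = 47.085072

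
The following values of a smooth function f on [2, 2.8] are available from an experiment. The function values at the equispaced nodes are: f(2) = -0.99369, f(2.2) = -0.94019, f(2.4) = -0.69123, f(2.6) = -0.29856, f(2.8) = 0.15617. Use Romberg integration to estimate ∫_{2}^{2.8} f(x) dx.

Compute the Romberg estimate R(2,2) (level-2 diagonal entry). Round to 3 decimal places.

-0.478

R(0,0) (trapezoid, 1 panel, h=0.8000): -0.33501
R(1,0) (trapezoid, 2 panels, h=0.4000): -0.44400
R(2,0) (trapezoid, 4 panels, h=0.2000): -0.46975
R(1,1) = -0.44400 + (-0.44400 − (-0.33501))/3 = -0.48033
R(2,1) = -0.46975 + (-0.46975 − (-0.44400))/3 = -0.47833
R(2,2) = -0.47833 + (-0.47833 − (-0.48033))/15 = -0.47820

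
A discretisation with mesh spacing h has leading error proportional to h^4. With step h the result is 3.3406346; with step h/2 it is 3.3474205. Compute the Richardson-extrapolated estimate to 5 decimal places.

3.34787

Extrapolated value = (16·A(h/2) − A(h)) / (16 − 1)
= (16·3.3474205 − 3.3406346) / 15
= 50.2180934 / 15 = 3.3478729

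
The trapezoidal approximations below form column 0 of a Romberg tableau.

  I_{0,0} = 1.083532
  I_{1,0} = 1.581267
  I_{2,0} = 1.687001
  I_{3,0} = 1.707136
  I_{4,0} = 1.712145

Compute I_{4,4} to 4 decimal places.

1.7138

I_{1,1} = (4·1.581267 − 1.083532) / 3 = 1.747179
I_{2,1} = 1.687001 + (1.687001 − 1.581267)/3 = 1.722246
I_{3,1} = (4·1.707136 − 1.687001) / 3 = 1.713848
I_{4,1} = 1.712145 + (1.712145 − 1.707136)/3 = 1.713815
I_{2,2} = 1.722246 + (1.722246 − 1.747179)/15 = 1.720584
I_{3,2} = 1.713848 + (1.713848 − 1.722246)/15 = 1.713288
I_{4,2} = (16·1.713815 − 1.713848) / 15 = 1.713813
I_{3,3} = (64·1.713288 − 1.720584) / 63 = 1.713172
I_{4,3} = 1.713813 + (1.713813 − 1.713288)/63 = 1.713821
I_{4,4} = 1.713821 + (1.713821 − 1.713172)/255 = 1.713824
(Column j=1 coincides with Simpson's rule on the same nodes.)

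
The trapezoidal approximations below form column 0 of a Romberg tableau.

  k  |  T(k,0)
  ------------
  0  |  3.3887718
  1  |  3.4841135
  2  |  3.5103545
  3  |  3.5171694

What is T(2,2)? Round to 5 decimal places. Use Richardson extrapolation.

Richardson extrapolation on the trapezoidal column (denominator 4−1=3):
T(1,1) = (4·3.4841135 − 3.3887718) / 3 = 3.5158941
T(2,1) = 3.5103545 + (3.5103545 − 3.4841135)/3 = 3.5191015
T(2,2) = 3.5191015 + (3.5191015 − 3.5158941)/15 = 3.5193153

3.51932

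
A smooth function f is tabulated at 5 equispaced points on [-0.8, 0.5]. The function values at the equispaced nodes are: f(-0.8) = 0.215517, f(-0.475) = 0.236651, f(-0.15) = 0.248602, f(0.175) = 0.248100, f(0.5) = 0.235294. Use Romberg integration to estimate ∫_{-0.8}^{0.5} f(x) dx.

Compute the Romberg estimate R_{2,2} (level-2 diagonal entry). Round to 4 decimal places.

R_{0,0} (trapezoid, 1 panel, h=1.3000): 0.293027
R_{1,0} (trapezoid, 2 panels, h=0.6500): 0.308105
R_{2,0} (trapezoid, 4 panels, h=0.3250): 0.311597
R_{1,1} = 0.308105 + (0.308105 − 0.293027)/3 = 0.313131
R_{2,1} = 0.311597 + (0.311597 − 0.308105)/3 = 0.312761
R_{2,2} = 0.312761 + (0.312761 − 0.313131)/15 = 0.312736

0.3127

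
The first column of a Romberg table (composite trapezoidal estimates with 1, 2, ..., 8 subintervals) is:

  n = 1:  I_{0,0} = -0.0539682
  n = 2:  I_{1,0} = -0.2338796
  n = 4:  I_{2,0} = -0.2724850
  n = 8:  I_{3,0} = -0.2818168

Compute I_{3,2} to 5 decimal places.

I_{2,1} = -0.2724850 + (-0.2724850 − (-0.2338796))/3 = -0.2853535
I_{3,1} = (4·(-0.2818168) − (-0.2724850)) / 3 = -0.2849274
I_{3,2} = (16·(-0.2849274) − (-0.2853535)) / 15 = -0.2848990

-0.28490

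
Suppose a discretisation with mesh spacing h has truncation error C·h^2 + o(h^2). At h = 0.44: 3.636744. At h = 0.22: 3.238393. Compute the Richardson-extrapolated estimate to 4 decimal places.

3.1056

The leading error scales as h^2; refining by a factor of 2 reduces it by 2^2 = 4.
Extrapolated value = (4·A(h/2) − A(h)) / (4 − 1)
= (4·3.238393 − 3.636744) / 3
= 9.316828 / 3 = 3.105609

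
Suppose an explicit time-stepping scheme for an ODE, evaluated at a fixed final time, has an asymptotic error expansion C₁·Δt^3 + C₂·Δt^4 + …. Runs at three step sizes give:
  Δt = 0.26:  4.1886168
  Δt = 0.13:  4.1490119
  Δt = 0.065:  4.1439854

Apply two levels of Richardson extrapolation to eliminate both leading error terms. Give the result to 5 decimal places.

4.14326

First eliminate the Δt^3 term (factor 2^3 = 8):
  B₁ = (8·4.1490119 − 4.1886168)/7 = 4.1433541
  B₂ = (8·4.1439854 − 4.1490119)/7 = 4.1432673
Then eliminate the Δt^4 term (factor 2^4 = 16):
  (16·4.1432673 − 4.1433541)/15 = 4.1432615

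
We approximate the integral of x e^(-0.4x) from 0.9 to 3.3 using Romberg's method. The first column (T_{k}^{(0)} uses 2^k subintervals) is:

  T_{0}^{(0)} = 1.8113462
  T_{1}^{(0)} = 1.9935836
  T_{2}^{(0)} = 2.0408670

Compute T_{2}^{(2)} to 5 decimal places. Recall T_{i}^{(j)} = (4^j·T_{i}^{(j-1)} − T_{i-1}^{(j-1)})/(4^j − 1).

2.05678

Richardson extrapolation on the trapezoidal column (denominator 4−1=3):
T_{1}^{(1)} = (4·1.9935836 − 1.8113462) / 3 = 2.0543294
T_{2}^{(1)} = 2.0408670 + (2.0408670 − 1.9935836)/3 = 2.0566281
T_{2}^{(2)} = (16·2.0566281 − 2.0543294) / 15 = 2.0567813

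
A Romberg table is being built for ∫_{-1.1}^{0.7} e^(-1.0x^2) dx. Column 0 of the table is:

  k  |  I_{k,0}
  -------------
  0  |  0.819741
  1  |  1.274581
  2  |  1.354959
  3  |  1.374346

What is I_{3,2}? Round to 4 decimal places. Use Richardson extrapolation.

1.3807

Richardson extrapolation on the trapezoidal column (denominator 4−1=3):
I_{2,1} = (4·1.354959 − 1.274581) / 3 = 1.381752
I_{3,1} = 1.374346 + (1.374346 − 1.354959)/3 = 1.380808
I_{3,2} = (16·1.380808 − 1.381752) / 15 = 1.380745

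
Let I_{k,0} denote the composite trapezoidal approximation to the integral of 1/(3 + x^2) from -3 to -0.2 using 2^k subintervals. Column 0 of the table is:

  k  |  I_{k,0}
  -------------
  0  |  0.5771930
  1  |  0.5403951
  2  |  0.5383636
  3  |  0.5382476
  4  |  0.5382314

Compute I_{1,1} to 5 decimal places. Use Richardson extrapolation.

Richardson extrapolation on the trapezoidal column (denominator 4−1=3):
I_{1,1} = (4·0.5403951 − 0.5771930) / 3 = 0.5281291

0.52813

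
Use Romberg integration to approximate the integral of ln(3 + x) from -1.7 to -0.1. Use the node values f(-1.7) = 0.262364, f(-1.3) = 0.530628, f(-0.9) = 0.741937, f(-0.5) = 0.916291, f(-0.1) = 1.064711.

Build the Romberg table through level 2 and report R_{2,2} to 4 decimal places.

1.1466

R_{0,0} (trapezoid, 1 panel, h=1.6000): 1.061660
R_{1,0} (trapezoid, 2 panels, h=0.8000): 1.124380
R_{2,0} (trapezoid, 4 panels, h=0.4000): 1.140957
R_{1,1} = 1.124380 + (1.124380 − 1.061660)/3 = 1.145287
R_{2,1} = 1.140957 + (1.140957 − 1.124380)/3 = 1.146483
R_{2,2} = 1.146483 + (1.146483 − 1.145287)/15 = 1.146563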